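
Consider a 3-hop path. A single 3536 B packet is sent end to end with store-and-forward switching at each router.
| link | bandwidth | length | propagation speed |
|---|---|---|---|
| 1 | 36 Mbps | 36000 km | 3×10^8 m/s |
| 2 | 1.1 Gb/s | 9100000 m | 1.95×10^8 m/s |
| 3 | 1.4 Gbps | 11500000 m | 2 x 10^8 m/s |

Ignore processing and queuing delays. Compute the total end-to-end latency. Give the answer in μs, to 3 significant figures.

L = 3536 × 8 = 28288 bits.
Transmission delays (L/R per hop): 785.778, 25.7164, 20.2057 μs; sum = 831.7 μs.
Propagation delays (d/s per hop): 120000, 46666.7, 57500 μs; sum = 224167 μs.
End-to-end = 225000 μs.

225000 μs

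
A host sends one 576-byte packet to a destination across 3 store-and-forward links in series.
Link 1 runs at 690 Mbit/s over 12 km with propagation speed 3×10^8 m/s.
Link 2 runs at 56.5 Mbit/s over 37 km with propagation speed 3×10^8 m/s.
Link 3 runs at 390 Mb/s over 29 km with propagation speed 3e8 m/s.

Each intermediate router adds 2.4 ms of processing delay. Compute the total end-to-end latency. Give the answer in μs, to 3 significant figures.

5160 μs

L = 576 × 8 = 4608 bits.
Transmission delays (L/R per hop): 6.67826, 81.5575, 11.8154 μs; sum = 100.051 μs.
Propagation delays (d/s per hop): 40, 123.333, 96.6667 μs; sum = 260 μs.
Processing at 2 router(s): 2 × 2.4 ms = 4800 μs.
End-to-end = 5160 μs.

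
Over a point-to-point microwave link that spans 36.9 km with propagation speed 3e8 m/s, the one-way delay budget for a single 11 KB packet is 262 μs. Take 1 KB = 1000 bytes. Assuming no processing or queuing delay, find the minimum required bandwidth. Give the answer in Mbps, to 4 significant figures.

L = 88000 bits.
Propagation delay = 36900 / 300000000 = 123 μs.
Transmission budget = 262 − 123 = 139 μs.
R ≥ L / t_tx = 88000 bits / 0.000139 s = 633.1 Mbps.

633.1 Mbps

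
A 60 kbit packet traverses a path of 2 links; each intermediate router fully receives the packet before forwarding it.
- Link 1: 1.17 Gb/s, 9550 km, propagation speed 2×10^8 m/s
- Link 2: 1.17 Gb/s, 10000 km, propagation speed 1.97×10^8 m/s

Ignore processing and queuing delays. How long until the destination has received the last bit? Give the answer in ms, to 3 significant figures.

L = 60000 bits.
Transmission delay per hop = L/R = 60000/1170000000 = 0.0512821 ms; 2 hops → 0.102564 ms.
Propagation delays (d/s per hop): 47.75, 50.7614 ms; sum = 98.5114 ms.
End-to-end = 98.6 ms.

98.6 ms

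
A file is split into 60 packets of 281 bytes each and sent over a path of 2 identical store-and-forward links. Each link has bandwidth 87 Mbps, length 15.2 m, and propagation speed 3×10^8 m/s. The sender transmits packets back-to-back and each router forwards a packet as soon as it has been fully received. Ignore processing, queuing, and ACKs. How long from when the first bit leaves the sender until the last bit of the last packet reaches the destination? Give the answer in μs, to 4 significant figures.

Per-hop transmission t_tx = L/R = 2248/87000000 = 25.8391 μs.
Per-hop propagation t_prop = 15.2/300000000 = 0.0506667 μs.
Pipeline fill: first packet needs 2·t_tx to clear all hops; remaining 59 packets each add one t_tx.
Total = (2+60-1)·t_tx + 2·t_prop = 61·25.8391 + 2·0.0506667 = 1576 μs.

1576 μs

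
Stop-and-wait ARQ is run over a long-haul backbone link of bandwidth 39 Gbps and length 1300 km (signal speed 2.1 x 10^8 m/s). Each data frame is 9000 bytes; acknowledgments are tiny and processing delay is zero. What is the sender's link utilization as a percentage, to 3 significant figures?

0.0149 %

t_tx = L/R = 72000/39000000000 = 1.84615e-06 s.
t_prop = 1300000/210000000 = 0.00619048 s; RTT = 0.012381 s.
Cycle = t_tx + RTT = 0.0123828 s.
Utilization = t_tx / cycle = 1.84615e-06/0.0123828 = 0.0149 %.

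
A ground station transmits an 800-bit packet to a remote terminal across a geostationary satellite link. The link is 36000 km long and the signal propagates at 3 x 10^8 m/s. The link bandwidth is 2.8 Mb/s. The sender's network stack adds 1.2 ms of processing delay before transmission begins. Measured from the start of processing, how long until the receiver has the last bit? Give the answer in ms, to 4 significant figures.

121.5 ms

Transmission delay = L/R = 800 / 2800000 = 0.285714 ms.
Propagation delay = d/s = 36000000 m / 300000000 m/s = 120 ms.
Plus processing delay 1.2 ms = 1.2 ms.
Total = 121.5 ms.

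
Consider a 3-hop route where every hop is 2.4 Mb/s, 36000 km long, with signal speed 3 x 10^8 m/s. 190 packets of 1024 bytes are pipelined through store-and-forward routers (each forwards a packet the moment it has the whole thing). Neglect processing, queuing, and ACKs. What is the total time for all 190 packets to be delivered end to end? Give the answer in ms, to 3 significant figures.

Per-hop transmission t_tx = L/R = 8192/2400000 = 3.41333 ms.
Per-hop propagation t_prop = 36000000/300000000 = 120 ms.
Pipeline fill: first packet needs 3·t_tx to clear all hops; remaining 189 packets each add one t_tx.
Total = (3+190-1)·t_tx + 3·t_prop = 192·3.41333 + 3·120 = 1020 ms.

1020 ms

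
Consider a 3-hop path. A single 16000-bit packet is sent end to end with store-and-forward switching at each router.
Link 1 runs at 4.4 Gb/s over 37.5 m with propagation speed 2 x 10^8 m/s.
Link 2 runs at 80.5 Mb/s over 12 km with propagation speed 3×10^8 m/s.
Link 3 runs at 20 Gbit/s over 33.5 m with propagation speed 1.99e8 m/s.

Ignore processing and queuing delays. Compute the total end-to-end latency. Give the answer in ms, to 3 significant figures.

0.244 ms

Transmission delays (L/R per hop): 0.00363636, 0.198758, 0.0008 ms; sum = 0.203194 ms.
Propagation delays (d/s per hop): 0.0001875, 0.04, 0.000168342 ms; sum = 0.0403558 ms.
End-to-end = 0.244 ms.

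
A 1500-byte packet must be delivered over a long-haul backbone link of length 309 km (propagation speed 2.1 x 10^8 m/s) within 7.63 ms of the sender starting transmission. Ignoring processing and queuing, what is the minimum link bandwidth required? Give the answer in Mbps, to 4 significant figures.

1.949 Mbps

L = 12000 bits.
Propagation delay = 309000 / 210000000 = 1.47143 ms.
Transmission budget = 7.63 − 1.47143 = 6.15857 ms.
R ≥ L / t_tx = 12000 bits / 0.00615857 s = 1.949 Mbps.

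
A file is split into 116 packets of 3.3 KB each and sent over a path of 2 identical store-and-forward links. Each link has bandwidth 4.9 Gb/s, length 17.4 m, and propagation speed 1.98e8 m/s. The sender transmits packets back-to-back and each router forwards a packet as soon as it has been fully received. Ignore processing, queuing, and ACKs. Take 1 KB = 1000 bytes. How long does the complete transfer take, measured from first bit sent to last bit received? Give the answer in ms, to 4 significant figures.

0.6305 ms

Per-hop transmission t_tx = L/R = 26400/4900000000 = 0.00538776 ms.
Per-hop propagation t_prop = 17.4/198000000 = 8.78788e-05 ms.
Pipeline fill: first packet needs 2·t_tx to clear all hops; remaining 115 packets each add one t_tx.
Total = (2+116-1)·t_tx + 2·t_prop = 117·0.00538776 + 2·8.78788e-05 = 0.6305 ms.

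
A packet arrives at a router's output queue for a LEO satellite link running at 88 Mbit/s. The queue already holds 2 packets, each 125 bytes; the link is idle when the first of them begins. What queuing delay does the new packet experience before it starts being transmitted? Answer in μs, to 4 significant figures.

Each queued packet: L/R = 1000/88000000 = 11.3636 μs.
2 queued → 22.7273 μs.
Queuing delay = 22.73 μs.

22.73 μs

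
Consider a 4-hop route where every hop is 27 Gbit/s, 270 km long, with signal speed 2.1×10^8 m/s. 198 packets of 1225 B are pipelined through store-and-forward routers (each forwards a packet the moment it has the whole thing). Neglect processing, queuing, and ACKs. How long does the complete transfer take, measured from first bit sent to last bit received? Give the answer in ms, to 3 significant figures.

5.22 ms

Per-hop transmission t_tx = L/R = 9800/27000000000 = 0.000362963 ms.
Per-hop propagation t_prop = 270000/210000000 = 1.28571 ms.
Pipeline fill: first packet needs 4·t_tx to clear all hops; remaining 197 packets each add one t_tx.
Total = (4+198-1)·t_tx + 4·t_prop = 201·0.000362963 + 4·1.28571 = 5.22 ms.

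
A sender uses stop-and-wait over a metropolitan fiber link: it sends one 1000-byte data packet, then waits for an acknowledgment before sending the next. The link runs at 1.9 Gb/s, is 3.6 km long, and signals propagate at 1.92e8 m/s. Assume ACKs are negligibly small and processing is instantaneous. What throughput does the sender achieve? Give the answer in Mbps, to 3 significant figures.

192 Mbps

t_tx = L/R = 8000/1900000000 = 4.21053e-06 s.
t_prop = 3600/192000000 = 1.875e-05 s; RTT = 3.75e-05 s.
Cycle = t_tx + RTT = 4.17105e-05 s.
Throughput = L / cycle = 8000 / 4.17105e-05 = 192 Mbps.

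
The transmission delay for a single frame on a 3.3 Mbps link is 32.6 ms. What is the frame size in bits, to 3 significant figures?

108000 bits

L = R × t_tx = 3300000 b/s × 0.0326 s = 107580 bits.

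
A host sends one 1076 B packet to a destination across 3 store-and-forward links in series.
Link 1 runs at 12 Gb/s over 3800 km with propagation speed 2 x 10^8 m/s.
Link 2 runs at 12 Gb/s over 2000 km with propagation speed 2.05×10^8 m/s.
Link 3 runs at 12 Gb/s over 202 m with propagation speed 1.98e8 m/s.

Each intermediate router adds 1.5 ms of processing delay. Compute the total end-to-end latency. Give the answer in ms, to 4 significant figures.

31.76 ms

L = 1076 × 8 = 8608 bits.
Transmission delay per hop = L/R = 8608/12000000000 = 0.000717333 ms; 3 hops → 0.002152 ms.
Propagation delays (d/s per hop): 19, 9.7561, 0.0010202 ms; sum = 28.7571 ms.
Processing at 2 router(s): 2 × 1.5 ms = 3 ms.
End-to-end = 31.76 ms.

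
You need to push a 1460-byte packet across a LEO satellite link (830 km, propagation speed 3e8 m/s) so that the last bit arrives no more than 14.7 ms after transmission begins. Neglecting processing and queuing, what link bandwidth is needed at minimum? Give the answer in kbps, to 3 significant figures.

L = 11680 bits.
Propagation delay = 830000 / 300000000 = 2.76667 ms.
Transmission budget = 14.7 − 2.76667 = 11.9333 ms.
R ≥ L / t_tx = 11680 bits / 0.0119333 s = 979 kbps.

979 kbps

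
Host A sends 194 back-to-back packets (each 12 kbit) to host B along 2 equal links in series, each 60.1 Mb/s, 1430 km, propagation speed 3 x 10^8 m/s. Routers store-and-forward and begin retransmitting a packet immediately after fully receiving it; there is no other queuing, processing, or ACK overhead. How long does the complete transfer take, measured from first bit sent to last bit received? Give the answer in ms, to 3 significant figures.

Per-hop transmission t_tx = L/R = 12000/60100000 = 0.199667 ms.
Per-hop propagation t_prop = 1430000/300000000 = 4.76667 ms.
Pipeline fill: first packet needs 2·t_tx to clear all hops; remaining 193 packets each add one t_tx.
Total = (2+194-1)·t_tx + 2·t_prop = 195·0.199667 + 2·4.76667 = 48.5 ms.

48.5 ms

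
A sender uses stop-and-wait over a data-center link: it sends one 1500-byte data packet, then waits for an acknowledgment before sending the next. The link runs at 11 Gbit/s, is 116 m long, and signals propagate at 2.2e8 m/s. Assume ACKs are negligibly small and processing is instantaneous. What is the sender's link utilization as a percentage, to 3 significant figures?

50.8 %

t_tx = L/R = 12000/11000000000 = 1.09091e-06 s.
t_prop = 116/2.2e+08 = 5.27273e-07 s; RTT = 1.05455e-06 s.
Cycle = t_tx + RTT = 2.14545e-06 s.
Utilization = t_tx / cycle = 1.09091e-06/2.14545e-06 = 50.8 %.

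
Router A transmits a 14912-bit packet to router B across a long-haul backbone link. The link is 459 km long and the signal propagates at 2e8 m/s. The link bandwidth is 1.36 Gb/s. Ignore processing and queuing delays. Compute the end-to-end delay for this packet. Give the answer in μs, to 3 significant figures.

2310 μs

Transmission delay = L/R = 14912 / 1360000000 = 10.9647 μs.
Propagation delay = d/s = 459000 m / 200000000 m/s = 2295 μs.
Total = 2310 μs.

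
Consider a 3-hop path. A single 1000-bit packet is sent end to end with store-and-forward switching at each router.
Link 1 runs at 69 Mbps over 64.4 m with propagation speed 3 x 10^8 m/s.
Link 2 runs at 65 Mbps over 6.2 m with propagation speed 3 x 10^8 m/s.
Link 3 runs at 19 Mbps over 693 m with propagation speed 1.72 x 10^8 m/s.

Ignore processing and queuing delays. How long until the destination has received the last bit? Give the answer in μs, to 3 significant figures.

Transmission delays (L/R per hop): 14.4928, 15.3846, 52.6316 μs; sum = 82.5089 μs.
Propagation delays (d/s per hop): 0.214667, 0.0206667, 4.02907 μs; sum = 4.2644 μs.
End-to-end = 86.8 μs.

86.8 μs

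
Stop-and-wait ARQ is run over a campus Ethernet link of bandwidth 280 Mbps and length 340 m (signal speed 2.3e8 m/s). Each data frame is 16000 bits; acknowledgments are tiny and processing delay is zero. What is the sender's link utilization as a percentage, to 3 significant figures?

95.1 %

t_tx = L/R = 16000/280000000 = 5.71429e-05 s.
t_prop = 340/2.3e+08 = 1.47826e-06 s; RTT = 2.95652e-06 s.
Cycle = t_tx + RTT = 6.00994e-05 s.
Utilization = t_tx / cycle = 5.71429e-05/6.00994e-05 = 95.1 %.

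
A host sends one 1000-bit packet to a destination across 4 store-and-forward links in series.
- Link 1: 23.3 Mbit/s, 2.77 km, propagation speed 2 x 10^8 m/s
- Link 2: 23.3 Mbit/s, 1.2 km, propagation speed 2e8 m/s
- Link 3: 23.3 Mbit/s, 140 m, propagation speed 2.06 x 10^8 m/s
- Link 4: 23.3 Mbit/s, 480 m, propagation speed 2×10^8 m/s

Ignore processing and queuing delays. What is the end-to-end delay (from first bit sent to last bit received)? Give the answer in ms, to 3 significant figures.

Transmission delay per hop = L/R = 1000/23300000 = 0.0429185 ms; 4 hops → 0.171674 ms.
Propagation delays (d/s per hop): 0.01385, 0.006, 0.000679612, 0.0024 ms; sum = 0.0229296 ms.
End-to-end = 0.195 ms.

0.195 ms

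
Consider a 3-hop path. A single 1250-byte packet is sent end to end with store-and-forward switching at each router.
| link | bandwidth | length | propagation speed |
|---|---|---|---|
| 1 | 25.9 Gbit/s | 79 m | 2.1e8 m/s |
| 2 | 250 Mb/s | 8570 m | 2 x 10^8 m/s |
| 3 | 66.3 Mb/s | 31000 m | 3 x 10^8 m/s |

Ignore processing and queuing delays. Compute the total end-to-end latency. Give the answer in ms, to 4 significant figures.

L = 1250 × 8 = 10000 bits.
Transmission delays (L/R per hop): 0.0003861, 0.04, 0.15083 ms; sum = 0.191216 ms.
Propagation delays (d/s per hop): 0.00037619, 0.04285, 0.103333 ms; sum = 0.14656 ms.
End-to-end = 0.3378 ms.

0.3378 ms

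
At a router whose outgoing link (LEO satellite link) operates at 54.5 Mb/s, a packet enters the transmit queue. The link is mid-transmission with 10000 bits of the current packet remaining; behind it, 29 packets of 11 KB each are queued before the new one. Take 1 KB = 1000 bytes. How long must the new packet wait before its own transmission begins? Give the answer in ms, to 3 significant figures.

Each queued packet: L/R = 88000/54500000 = 1.61468 ms.
29 queued → 46.8257 ms.
Plus remaining 10000 bits of current packet: 0.183486 ms.
Queuing delay = 47.0 ms.

47.0 ms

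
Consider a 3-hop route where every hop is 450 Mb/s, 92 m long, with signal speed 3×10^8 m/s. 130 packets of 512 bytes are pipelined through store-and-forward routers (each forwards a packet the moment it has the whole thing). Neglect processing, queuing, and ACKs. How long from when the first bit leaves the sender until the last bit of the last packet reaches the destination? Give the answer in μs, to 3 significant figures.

1200 μs

Per-hop transmission t_tx = L/R = 4096/450000000 = 9.10222 μs.
Per-hop propagation t_prop = 92/300000000 = 0.306667 μs.
Pipeline fill: first packet needs 3·t_tx to clear all hops; remaining 129 packets each add one t_tx.
Total = (3+130-1)·t_tx + 3·t_prop = 132·9.10222 + 3·0.306667 = 1200 μs.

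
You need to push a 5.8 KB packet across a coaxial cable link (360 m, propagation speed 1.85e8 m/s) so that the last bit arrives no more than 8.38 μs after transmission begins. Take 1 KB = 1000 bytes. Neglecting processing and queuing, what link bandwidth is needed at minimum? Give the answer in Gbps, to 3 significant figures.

7.21 Gbps

L = 46400 bits.
Propagation delay = 360 / 185000000 = 1.94595 μs.
Transmission budget = 8.38 − 1.94595 = 6.43405 μs.
R ≥ L / t_tx = 46400 bits / 6.43405e-06 s = 7.21 Gbps.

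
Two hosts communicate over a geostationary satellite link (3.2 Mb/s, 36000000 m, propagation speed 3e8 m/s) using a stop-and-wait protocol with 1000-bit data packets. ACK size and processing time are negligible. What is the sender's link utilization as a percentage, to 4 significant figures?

t_tx = L/R = 1000/3200000 = 0.0003125 s.
t_prop = 36000000/300000000 = 0.12 s; RTT = 0.24 s.
Cycle = t_tx + RTT = 0.240313 s.
Utilization = t_tx / cycle = 0.0003125/0.240313 = 0.1300 %.

0.1300 %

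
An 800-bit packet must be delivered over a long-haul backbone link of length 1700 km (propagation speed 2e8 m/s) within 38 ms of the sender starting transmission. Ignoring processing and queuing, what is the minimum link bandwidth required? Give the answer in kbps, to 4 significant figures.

27.12 kbps

Propagation delay = 1700000 / 200000000 = 8.5 ms.
Transmission budget = 38 − 8.5 = 29.5 ms.
R ≥ L / t_tx = 800 bits / 0.0295 s = 27.12 kbps.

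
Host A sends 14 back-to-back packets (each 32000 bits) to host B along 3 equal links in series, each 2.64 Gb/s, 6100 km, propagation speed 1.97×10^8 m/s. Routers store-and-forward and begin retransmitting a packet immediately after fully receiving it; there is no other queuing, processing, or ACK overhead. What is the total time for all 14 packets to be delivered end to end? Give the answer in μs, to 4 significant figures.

Per-hop transmission t_tx = L/R = 32000/2640000000 = 12.1212 μs.
Per-hop propagation t_prop = 6100000/197000000 = 30964.5 μs.
Pipeline fill: first packet needs 3·t_tx to clear all hops; remaining 13 packets each add one t_tx.
Total = (3+14-1)·t_tx + 3·t_prop = 16·12.1212 + 3·30964.5 = 93090 μs.

93090 μs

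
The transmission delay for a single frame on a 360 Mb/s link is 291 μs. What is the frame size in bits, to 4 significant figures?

104800 bits

L = R × t_tx = 360000000 b/s × 0.000291 s = 104760 bits.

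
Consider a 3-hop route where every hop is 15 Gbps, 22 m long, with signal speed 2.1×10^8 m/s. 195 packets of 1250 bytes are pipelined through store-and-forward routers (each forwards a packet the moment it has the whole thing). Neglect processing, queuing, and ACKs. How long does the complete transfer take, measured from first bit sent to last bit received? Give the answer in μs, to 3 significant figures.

Per-hop transmission t_tx = L/R = 10000/15000000000 = 0.666667 μs.
Per-hop propagation t_prop = 22/210000000 = 0.104762 μs.
Pipeline fill: first packet needs 3·t_tx to clear all hops; remaining 194 packets each add one t_tx.
Total = (3+195-1)·t_tx + 3·t_prop = 197·0.666667 + 3·0.104762 = 132 μs.

132 μs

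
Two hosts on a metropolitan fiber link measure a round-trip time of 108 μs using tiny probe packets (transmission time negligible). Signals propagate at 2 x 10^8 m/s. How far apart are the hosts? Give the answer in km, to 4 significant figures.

One-way propagation = RTT/2 = 54 μs.
d = s × t = 200000000 × 5.4e-05 = 10.80 km.

10.80 km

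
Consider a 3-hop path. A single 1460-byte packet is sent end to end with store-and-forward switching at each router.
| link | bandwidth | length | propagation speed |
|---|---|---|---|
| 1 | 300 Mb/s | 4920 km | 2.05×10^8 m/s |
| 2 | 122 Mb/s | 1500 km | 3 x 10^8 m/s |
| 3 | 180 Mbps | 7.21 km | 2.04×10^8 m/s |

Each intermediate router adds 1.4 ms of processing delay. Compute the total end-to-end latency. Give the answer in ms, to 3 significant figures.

32.0 ms

L = 1460 × 8 = 11680 bits.
Transmission delays (L/R per hop): 0.0389333, 0.0957377, 0.0648889 ms; sum = 0.19956 ms.
Propagation delays (d/s per hop): 24, 5, 0.0353431 ms; sum = 29.0353 ms.
Processing at 2 router(s): 2 × 1.4 ms = 2.8 ms.
End-to-end = 32.0 ms.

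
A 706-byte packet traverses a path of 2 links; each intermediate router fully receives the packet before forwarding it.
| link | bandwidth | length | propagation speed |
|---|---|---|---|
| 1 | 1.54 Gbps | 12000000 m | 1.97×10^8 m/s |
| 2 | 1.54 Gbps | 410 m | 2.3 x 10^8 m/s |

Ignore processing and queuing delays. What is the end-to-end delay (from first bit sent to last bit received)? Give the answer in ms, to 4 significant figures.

L = 706 × 8 = 5648 bits.
Transmission delay per hop = L/R = 5648/1540000000 = 0.00366753 ms; 2 hops → 0.00733506 ms.
Propagation delays (d/s per hop): 60.9137, 0.00178261 ms; sum = 60.9155 ms.
End-to-end = 60.92 ms.

60.92 ms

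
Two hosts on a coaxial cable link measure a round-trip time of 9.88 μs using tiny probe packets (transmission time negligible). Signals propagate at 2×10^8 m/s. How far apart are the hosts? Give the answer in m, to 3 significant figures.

988 m

One-way propagation = RTT/2 = 4.94 μs.
d = s × t = 200000000 × 4.94e-06 = 988 m.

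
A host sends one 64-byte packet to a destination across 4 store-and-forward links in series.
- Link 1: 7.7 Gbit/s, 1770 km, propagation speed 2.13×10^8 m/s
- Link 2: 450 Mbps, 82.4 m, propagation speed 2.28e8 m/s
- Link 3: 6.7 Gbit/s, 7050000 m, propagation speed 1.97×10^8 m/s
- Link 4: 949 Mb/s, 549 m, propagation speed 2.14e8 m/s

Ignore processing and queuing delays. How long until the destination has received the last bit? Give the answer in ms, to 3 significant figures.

L = 64 × 8 = 512 bits.
Transmission delays (L/R per hop): 6.64935e-05, 0.00113778, 7.64179e-05, 0.000539515 ms; sum = 0.0018202 ms.
Propagation delays (d/s per hop): 8.30986, 0.000361404, 35.7868, 0.00256542 ms; sum = 44.0996 ms.
End-to-end = 44.1 ms.

44.1 ms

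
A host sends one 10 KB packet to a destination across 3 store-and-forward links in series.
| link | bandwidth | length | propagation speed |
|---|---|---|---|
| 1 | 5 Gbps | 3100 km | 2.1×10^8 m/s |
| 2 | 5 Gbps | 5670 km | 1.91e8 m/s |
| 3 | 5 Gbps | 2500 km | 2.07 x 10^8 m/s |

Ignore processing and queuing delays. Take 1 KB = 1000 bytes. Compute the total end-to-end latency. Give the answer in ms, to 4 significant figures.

56.57 ms

L = 80000 bits.
Transmission delay per hop = L/R = 80000/5000000000 = 0.016 ms; 3 hops → 0.048 ms.
Propagation delays (d/s per hop): 14.7619, 29.6859, 12.0773 ms; sum = 56.5251 ms.
End-to-end = 56.57 ms.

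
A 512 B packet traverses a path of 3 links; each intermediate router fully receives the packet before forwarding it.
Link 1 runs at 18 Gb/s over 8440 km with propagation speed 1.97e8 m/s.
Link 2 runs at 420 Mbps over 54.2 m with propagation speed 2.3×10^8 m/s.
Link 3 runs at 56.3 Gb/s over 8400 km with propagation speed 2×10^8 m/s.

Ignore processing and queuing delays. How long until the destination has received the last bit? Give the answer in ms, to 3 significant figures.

L = 512 × 8 = 4096 bits.
Transmission delays (L/R per hop): 0.000227556, 0.00975238, 7.27531e-05 ms; sum = 0.0100527 ms.
Propagation delays (d/s per hop): 42.8426, 0.000235652, 42 ms; sum = 84.8429 ms.
End-to-end = 84.9 ms.

84.9 ms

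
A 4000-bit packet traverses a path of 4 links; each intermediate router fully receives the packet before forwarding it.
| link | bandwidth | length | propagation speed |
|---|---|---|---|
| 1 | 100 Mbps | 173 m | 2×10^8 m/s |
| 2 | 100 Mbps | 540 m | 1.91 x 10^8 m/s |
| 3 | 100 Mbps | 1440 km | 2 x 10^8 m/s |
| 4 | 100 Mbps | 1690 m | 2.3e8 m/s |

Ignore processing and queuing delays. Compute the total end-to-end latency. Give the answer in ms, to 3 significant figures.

Transmission delay per hop = L/R = 4000/100000000 = 0.04 ms; 4 hops → 0.16 ms.
Propagation delays (d/s per hop): 0.000865, 0.00282723, 7.2, 0.00734783 ms; sum = 7.21104 ms.
End-to-end = 7.37 ms.

7.37 ms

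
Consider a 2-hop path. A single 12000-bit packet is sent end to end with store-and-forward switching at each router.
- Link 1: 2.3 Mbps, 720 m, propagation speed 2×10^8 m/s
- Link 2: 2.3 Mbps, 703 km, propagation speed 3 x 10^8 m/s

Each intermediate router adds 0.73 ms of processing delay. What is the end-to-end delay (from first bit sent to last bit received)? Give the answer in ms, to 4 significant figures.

Transmission delay per hop = L/R = 12000/2300000 = 5.21739 ms; 2 hops → 10.4348 ms.
Propagation delays (d/s per hop): 0.0036, 2.34333 ms; sum = 2.34693 ms.
Processing at 1 router(s): 1 × 0.73 ms = 0.73 ms.
End-to-end = 13.51 ms.

13.51 ms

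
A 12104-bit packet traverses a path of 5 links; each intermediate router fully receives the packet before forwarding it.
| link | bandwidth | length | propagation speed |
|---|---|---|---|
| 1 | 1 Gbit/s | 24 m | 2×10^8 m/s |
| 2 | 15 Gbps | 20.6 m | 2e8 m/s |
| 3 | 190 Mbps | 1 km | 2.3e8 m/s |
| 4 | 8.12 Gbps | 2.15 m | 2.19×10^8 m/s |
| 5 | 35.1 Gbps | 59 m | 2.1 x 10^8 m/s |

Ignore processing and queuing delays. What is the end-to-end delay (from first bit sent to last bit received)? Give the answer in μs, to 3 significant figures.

Transmission delays (L/R per hop): 12.104, 0.806933, 63.7053, 1.49064, 0.344843 μs; sum = 78.4517 μs.
Propagation delays (d/s per hop): 0.12, 0.103, 4.34783, 0.00981735, 0.280952 μs; sum = 4.8616 μs.
End-to-end = 83.3 μs.

83.3 μs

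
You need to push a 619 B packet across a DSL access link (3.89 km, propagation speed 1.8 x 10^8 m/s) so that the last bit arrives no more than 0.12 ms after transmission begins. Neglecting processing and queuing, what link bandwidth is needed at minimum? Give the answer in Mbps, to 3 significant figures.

L = 4952 bits.
Propagation delay = 3890 / 180000000 = 0.0216111 ms.
Transmission budget = 0.12 − 0.0216111 = 0.0983889 ms.
R ≥ L / t_tx = 4952 bits / 9.83889e-05 s = 50.3 Mbps.

50.3 Mbps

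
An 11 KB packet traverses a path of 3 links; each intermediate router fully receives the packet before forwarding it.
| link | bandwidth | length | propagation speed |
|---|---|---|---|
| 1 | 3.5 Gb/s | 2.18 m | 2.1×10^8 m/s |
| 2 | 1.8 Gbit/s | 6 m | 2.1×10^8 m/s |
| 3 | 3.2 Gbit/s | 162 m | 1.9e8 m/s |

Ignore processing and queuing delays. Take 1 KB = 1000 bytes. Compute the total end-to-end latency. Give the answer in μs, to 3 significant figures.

L = 88000 bits.
Transmission delays (L/R per hop): 25.1429, 48.8889, 27.5 μs; sum = 101.532 μs.
Propagation delays (d/s per hop): 0.010381, 0.0285714, 0.852632 μs; sum = 0.891584 μs.
End-to-end = 102 μs.

102 μs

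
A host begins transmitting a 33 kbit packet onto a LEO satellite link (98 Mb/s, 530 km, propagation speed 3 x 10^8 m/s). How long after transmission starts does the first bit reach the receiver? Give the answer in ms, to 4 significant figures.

First bit experiences only propagation delay: d/s = 530000/300000000 = 1.767 ms.

1.767 ms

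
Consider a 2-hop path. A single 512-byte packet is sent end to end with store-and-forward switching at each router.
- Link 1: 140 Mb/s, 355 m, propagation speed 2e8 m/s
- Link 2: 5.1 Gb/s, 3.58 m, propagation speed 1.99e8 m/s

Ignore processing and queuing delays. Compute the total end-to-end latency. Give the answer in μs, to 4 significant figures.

L = 512 × 8 = 4096 bits.
Transmission delays (L/R per hop): 29.2571, 0.803137 μs; sum = 30.0603 μs.
Propagation delays (d/s per hop): 1.775, 0.0179899 μs; sum = 1.79299 μs.
End-to-end = 31.85 μs.

31.85 μs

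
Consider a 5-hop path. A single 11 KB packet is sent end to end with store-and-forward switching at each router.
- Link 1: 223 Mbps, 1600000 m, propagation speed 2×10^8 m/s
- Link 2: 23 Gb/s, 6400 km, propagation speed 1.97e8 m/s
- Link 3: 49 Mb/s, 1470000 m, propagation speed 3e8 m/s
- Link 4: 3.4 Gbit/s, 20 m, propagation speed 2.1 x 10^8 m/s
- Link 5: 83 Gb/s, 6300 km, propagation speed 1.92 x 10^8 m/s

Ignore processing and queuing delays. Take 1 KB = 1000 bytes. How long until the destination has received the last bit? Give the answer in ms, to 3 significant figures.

L = 88000 bits.
Transmission delays (L/R per hop): 0.394619, 0.00382609, 1.79592, 0.0258824, 0.00106024 ms; sum = 2.22131 ms.
Propagation delays (d/s per hop): 8, 32.4873, 4.9, 9.52381e-05, 32.8125 ms; sum = 78.1999 ms.
End-to-end = 80.4 ms.

80.4 ms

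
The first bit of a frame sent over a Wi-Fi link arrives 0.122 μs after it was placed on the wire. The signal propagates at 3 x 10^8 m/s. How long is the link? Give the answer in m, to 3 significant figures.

d = s × t_prop = 300000000 × 1.22e-07 = 36.6 m.

36.6 m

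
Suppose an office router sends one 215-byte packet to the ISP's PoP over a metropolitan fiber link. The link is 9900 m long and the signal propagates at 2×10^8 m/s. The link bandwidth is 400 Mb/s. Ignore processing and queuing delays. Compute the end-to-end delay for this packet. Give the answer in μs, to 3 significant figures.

53.8 μs

L = 215 × 8 = 1720 bits.
Transmission delay = L/R = 1720 / 400000000 = 4.3 μs.
Propagation delay = d/s = 9900 m / 200000000 m/s = 49.5 μs.
Total = 53.8 μs.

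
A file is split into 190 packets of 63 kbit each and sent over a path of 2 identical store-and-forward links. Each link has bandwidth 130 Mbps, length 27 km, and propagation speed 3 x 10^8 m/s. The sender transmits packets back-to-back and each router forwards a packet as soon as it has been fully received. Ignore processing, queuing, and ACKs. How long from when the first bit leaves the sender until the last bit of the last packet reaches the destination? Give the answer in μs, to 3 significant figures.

Per-hop transmission t_tx = L/R = 63000/130000000 = 484.615 μs.
Per-hop propagation t_prop = 27000/300000000 = 90 μs.
Pipeline fill: first packet needs 2·t_tx to clear all hops; remaining 189 packets each add one t_tx.
Total = (2+190-1)·t_tx + 2·t_prop = 191·484.615 + 2·90 = 92700 μs.

92700 μs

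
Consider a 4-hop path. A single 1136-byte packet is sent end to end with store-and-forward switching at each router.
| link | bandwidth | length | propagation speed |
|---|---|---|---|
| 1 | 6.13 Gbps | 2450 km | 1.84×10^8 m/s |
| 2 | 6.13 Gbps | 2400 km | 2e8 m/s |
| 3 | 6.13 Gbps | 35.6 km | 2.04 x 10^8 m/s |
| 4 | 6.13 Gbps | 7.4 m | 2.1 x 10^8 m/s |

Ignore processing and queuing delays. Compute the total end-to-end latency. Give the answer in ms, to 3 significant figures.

25.5 ms

L = 1136 × 8 = 9088 bits.
Transmission delay per hop = L/R = 9088/6130000000 = 0.00148254 ms; 4 hops → 0.00593018 ms.
Propagation delays (d/s per hop): 13.3152, 12, 0.17451, 3.52381e-05 ms; sum = 25.4898 ms.
End-to-end = 25.5 ms.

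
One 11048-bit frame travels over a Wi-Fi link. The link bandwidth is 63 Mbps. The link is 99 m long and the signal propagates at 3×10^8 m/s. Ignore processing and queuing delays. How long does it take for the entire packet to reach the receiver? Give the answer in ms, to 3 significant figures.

Transmission delay = L/R = 11048 / 63000000 = 0.175365 ms.
Propagation delay = d/s = 99 m / 300000000 m/s = 0.00033 ms.
Total = 0.176 ms.

0.176 ms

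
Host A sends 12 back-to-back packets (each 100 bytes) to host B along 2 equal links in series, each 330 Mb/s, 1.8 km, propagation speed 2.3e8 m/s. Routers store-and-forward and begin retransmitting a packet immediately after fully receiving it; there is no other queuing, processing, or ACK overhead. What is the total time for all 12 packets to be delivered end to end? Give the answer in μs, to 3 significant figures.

47.2 μs

Per-hop transmission t_tx = L/R = 800/330000000 = 2.42424 μs.
Per-hop propagation t_prop = 1800/2.3e+08 = 7.82609 μs.
Pipeline fill: first packet needs 2·t_tx to clear all hops; remaining 11 packets each add one t_tx.
Total = (2+12-1)·t_tx + 2·t_prop = 13·2.42424 + 2·7.82609 = 47.2 μs.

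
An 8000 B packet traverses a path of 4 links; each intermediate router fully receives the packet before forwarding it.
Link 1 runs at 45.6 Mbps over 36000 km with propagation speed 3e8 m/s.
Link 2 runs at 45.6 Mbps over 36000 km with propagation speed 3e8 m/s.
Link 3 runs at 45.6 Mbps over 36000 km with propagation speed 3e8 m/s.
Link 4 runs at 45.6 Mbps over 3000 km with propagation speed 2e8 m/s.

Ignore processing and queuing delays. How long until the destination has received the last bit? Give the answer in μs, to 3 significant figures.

L = 8000 × 8 = 64000 bits.
Transmission delay per hop = L/R = 64000/45600000 = 1403.51 μs; 4 hops → 5614.04 μs.
Propagation delays (d/s per hop): 120000, 120000, 120000, 15000 μs; sum = 375000 μs.
End-to-end = 381000 μs.

381000 μs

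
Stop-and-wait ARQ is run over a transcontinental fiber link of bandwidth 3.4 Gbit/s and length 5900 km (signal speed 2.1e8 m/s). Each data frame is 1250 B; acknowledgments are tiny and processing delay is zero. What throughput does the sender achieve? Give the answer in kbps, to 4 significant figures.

178.0 kbps

t_tx = L/R = 10000/3400000000 = 2.94118e-06 s.
t_prop = 5900000/210000000 = 0.0280952 s; RTT = 0.0561905 s.
Cycle = t_tx + RTT = 0.0561934 s.
Throughput = L / cycle = 10000 / 0.0561934 = 178.0 kbps.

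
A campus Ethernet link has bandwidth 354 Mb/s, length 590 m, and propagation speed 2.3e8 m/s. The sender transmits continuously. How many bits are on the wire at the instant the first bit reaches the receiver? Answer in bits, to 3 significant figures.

908 bits

Propagation delay = 590 / 2.3e+08 = 2.56522e-06 s.
BDP = R × t_prop = 354000000 × 2.56522e-06 = 908.087 bits.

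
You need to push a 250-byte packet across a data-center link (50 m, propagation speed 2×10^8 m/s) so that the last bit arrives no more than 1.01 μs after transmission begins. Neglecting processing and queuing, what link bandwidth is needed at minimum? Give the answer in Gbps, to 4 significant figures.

2.632 Gbps

L = 2000 bits.
Propagation delay = 50 / 200000000 = 0.25 μs.
Transmission budget = 1.01 − 0.25 = 0.76 μs.
R ≥ L / t_tx = 2000 bits / 7.6e-07 s = 2.632 Gbps.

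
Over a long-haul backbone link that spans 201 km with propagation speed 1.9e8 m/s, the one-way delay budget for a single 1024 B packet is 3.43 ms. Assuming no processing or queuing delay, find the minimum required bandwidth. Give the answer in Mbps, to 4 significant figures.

L = 8192 bits.
Propagation delay = 201000 / 190000000 = 1.05789 ms.
Transmission budget = 3.43 − 1.05789 = 2.37211 ms.
R ≥ L / t_tx = 8192 bits / 0.00237211 s = 3.453 Mbps.

3.453 Mbps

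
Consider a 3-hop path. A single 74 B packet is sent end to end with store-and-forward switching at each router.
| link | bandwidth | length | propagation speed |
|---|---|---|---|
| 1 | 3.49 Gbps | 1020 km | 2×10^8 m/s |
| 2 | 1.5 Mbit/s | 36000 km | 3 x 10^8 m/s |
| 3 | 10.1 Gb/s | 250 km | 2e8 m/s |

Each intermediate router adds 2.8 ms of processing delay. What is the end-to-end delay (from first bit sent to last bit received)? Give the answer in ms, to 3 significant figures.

L = 74 × 8 = 592 bits.
Transmission delays (L/R per hop): 0.000169628, 0.394667, 5.86139e-05 ms; sum = 0.394895 ms.
Propagation delays (d/s per hop): 5.1, 120, 1.25 ms; sum = 126.35 ms.
Processing at 2 router(s): 2 × 2.8 ms = 5.6 ms.
End-to-end = 132 ms.

132 ms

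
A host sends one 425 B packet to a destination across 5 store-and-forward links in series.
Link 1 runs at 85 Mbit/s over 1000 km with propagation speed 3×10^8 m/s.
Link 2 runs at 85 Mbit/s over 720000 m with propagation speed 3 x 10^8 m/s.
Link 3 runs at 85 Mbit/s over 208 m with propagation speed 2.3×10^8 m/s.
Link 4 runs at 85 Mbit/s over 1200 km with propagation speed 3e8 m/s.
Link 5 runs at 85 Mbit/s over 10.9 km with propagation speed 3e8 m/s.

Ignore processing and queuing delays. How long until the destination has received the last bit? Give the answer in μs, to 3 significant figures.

L = 425 × 8 = 3400 bits.
Transmission delay per hop = L/R = 3400/85000000 = 40 μs; 5 hops → 200 μs.
Propagation delays (d/s per hop): 3333.33, 2400, 0.904348, 4000, 36.3333 μs; sum = 9770.57 μs.
End-to-end = 9970 μs.

9970 μs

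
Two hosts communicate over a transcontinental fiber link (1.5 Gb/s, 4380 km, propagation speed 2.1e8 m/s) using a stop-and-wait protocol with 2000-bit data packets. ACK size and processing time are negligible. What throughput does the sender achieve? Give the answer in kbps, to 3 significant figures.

47.9 kbps

t_tx = L/R = 2000/1500000000 = 1.33333e-06 s.
t_prop = 4380000/210000000 = 0.0208571 s; RTT = 0.0417143 s.
Cycle = t_tx + RTT = 0.0417156 s.
Throughput = L / cycle = 2000 / 0.0417156 = 47.9 kbps.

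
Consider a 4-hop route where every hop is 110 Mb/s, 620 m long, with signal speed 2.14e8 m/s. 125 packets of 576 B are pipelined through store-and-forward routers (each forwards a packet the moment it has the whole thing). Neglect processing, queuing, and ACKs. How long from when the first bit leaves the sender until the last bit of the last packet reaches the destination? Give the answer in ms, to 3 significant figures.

Per-hop transmission t_tx = L/R = 4608/110000000 = 0.0418909 ms.
Per-hop propagation t_prop = 620/214000000 = 0.0028972 ms.
Pipeline fill: first packet needs 4·t_tx to clear all hops; remaining 124 packets each add one t_tx.
Total = (4+125-1)·t_tx + 4·t_prop = 128·0.0418909 + 4·0.0028972 = 5.37 ms.

5.37 ms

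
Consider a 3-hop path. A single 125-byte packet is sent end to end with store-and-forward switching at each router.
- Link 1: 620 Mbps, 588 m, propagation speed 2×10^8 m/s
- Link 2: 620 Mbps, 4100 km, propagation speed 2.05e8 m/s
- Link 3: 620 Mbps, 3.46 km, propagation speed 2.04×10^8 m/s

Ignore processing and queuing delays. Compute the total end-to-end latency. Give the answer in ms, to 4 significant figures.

L = 125 × 8 = 1000 bits.
Transmission delay per hop = L/R = 1000/620000000 = 0.0016129 ms; 3 hops → 0.00483871 ms.
Propagation delays (d/s per hop): 0.00294, 20, 0.0169608 ms; sum = 20.0199 ms.
End-to-end = 20.02 ms.

20.02 ms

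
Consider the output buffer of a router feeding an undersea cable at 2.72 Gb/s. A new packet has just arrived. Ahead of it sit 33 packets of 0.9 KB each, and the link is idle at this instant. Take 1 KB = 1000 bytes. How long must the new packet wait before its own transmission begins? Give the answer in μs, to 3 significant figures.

87.4 μs

Each queued packet: L/R = 7200/2720000000 = 2.64706 μs.
33 queued → 87.3529 μs.
Queuing delay = 87.4 μs.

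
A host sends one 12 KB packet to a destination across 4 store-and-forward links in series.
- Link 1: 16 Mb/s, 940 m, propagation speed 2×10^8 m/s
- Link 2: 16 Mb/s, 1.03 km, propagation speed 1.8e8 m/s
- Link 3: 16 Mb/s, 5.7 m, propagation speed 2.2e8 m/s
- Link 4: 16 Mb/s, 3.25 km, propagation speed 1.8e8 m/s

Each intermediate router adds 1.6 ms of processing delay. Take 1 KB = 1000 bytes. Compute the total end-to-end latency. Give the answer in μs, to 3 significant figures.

L = 96000 bits.
Transmission delay per hop = L/R = 96000/16000000 = 6000 μs; 4 hops → 24000 μs.
Propagation delays (d/s per hop): 4.7, 5.72222, 0.0259091, 18.0556 μs; sum = 28.5037 μs.
Processing at 3 router(s): 3 × 1.6 ms = 4800 μs.
End-to-end = 28800 μs.

28800 μs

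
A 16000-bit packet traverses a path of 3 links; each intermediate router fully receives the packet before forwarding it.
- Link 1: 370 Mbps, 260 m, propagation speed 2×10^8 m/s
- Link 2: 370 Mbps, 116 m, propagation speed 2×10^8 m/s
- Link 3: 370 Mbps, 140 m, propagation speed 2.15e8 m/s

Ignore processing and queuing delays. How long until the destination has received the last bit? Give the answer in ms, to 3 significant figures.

Transmission delay per hop = L/R = 16000/370000000 = 0.0432432 ms; 3 hops → 0.12973 ms.
Propagation delays (d/s per hop): 0.0013, 0.00058, 0.000651163 ms; sum = 0.00253116 ms.
End-to-end = 0.132 ms.

0.132 ms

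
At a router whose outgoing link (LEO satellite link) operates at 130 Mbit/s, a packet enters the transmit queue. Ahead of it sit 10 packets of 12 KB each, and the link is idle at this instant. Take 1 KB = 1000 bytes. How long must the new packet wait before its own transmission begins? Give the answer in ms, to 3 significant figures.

Each queued packet: L/R = 96000/130000000 = 0.738462 ms.
10 queued → 7.38462 ms.
Queuing delay = 7.38 ms.

7.38 ms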